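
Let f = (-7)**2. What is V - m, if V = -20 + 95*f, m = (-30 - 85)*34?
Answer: 8545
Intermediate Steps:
f = 49
m = -3910 (m = -115*34 = -3910)
V = 4635 (V = -20 + 95*49 = -20 + 4655 = 4635)
V - m = 4635 - 1*(-3910) = 4635 + 3910 = 8545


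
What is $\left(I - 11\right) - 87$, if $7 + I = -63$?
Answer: $-168$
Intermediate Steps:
$I = -70$ ($I = -7 - 63 = -70$)
$\left(I - 11\right) - 87 = \left(-70 - 11\right) - 87 = -81 - 87 = -168$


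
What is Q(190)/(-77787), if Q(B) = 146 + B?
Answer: -112/25929 ≈ -0.0043195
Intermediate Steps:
Q(190)/(-77787) = (146 + 190)/(-77787) = 336*(-1/77787) = -112/25929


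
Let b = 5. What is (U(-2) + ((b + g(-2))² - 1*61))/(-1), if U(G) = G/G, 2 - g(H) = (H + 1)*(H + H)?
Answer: 51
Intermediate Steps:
g(H) = 2 - 2*H*(1 + H) (g(H) = 2 - (H + 1)*(H + H) = 2 - (1 + H)*2*H = 2 - 2*H*(1 + H))
U(G) = 1
(U(-2) + ((b + g(-2))² - 1*61))/(-1) = (1 + ((5 + (2 - 2*(-2) - 2*(-2)²))² - 1*61))/(-1) = -(1 + ((5 + (2 + 4 - 2*4))² - 61)) = -(1 + ((5 + (2 + 4 - 8))² - 61)) = -(1 + ((5 - 2)² - 61)) = -(1 + (3² - 61)) = -(1 + (9 - 61)) = -(1 - 52) = -1*(-51) = 51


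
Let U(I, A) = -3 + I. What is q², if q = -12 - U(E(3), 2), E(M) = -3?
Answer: 36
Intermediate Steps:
q = -6 (q = -12 - (-3 - 3) = -12 - 1*(-6) = -12 + 6 = -6)
q² = (-6)² = 36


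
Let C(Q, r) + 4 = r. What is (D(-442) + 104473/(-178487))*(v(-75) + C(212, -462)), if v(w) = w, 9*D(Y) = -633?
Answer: 20544029216/535461 ≈ 38367.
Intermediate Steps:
D(Y) = -211/3 (D(Y) = (⅑)*(-633) = -211/3)
C(Q, r) = -4 + r
(D(-442) + 104473/(-178487))*(v(-75) + C(212, -462)) = (-211/3 + 104473/(-178487))*(-75 + (-4 - 462)) = (-211/3 + 104473*(-1/178487))*(-75 - 466) = (-211/3 - 104473/178487)*(-541) = -37974176/535461*(-541) = 20544029216/535461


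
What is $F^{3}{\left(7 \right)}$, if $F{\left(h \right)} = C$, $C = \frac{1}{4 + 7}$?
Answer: $\frac{1}{1331} \approx 0.00075131$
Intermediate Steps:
$C = \frac{1}{11} \approx 0.090909$
$F{\left(h \right)} = \frac{1}{11}$
$F^{3}{\left(7 \right)} = \left(\frac{1}{11}\right)^{3} = \frac{1}{1331}$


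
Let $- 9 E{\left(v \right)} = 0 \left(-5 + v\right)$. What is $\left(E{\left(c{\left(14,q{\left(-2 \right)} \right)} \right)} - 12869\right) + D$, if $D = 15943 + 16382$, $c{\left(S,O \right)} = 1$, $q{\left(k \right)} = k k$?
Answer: $19456$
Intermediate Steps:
$q{\left(k \right)} = k^{2}$
$D = 32325$
$E{\left(v \right)} = 0$ ($E{\left(v \right)} = - \frac{0 \left(-5 + v\right)}{9} = \left(- \frac{1}{9}\right) 0 = 0$)
$\left(E{\left(c{\left(14,q{\left(-2 \right)} \right)} \right)} - 12869\right) + D = \left(0 - 12869\right) + 32325 = -12869 + 32325 = 19456$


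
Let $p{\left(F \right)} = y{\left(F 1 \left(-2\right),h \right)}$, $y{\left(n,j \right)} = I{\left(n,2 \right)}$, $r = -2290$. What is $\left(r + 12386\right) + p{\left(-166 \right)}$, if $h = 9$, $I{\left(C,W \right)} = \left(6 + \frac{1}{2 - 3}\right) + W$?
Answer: $10103$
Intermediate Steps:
$I{\left(C,W \right)} = 5 + W$ ($I{\left(C,W \right)} = \left(6 + \frac{1}{-1}\right) + W = \left(6 - 1\right) + W = 5 + W$)
$y{\left(n,j \right)} = 7$ ($y{\left(n,j \right)} = 5 + 2 = 7$)
$p{\left(F \right)} = 7$
$\left(r + 12386\right) + p{\left(-166 \right)} = \left(-2290 + 12386\right) + 7 = 10096 + 7 = 10103$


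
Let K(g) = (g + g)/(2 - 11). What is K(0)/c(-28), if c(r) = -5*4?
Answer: 0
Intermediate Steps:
c(r) = -20
K(g) = -2*g/9 (K(g) = (2*g)/(-9) = (2*g)*(-⅑) = -2*g/9)
K(0)/c(-28) = -2/9*0/(-20) = 0*(-1/20) = 0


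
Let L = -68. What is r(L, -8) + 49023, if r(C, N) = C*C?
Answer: 53647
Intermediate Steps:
r(C, N) = C**2
r(L, -8) + 49023 = (-68)**2 + 49023 = 4624 + 49023 = 53647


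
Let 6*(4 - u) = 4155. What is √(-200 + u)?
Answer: I*√3554/2 ≈ 29.808*I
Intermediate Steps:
u = -1377/2 (u = 4 - ⅙*4155 = 4 - 1385/2 = -1377/2 ≈ -688.50)
√(-200 + u) = √(-200 - 1377/2) = √(-1777/2) = I*√3554/2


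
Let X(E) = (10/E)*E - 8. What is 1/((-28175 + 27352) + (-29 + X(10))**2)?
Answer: -1/94 ≈ -0.010638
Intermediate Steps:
X(E) = 2 (X(E) = 10 - 8 = 2)
1/((-28175 + 27352) + (-29 + X(10))**2) = 1/((-28175 + 27352) + (-29 + 2)**2) = 1/(-823 + (-27)**2) = 1/(-823 + 729) = 1/(-94) = -1/94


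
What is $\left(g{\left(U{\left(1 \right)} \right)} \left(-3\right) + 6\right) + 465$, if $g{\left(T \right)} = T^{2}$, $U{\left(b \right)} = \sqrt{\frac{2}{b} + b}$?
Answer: $462$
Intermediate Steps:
$U{\left(b \right)} = \sqrt{b + \frac{2}{b}}$
$\left(g{\left(U{\left(1 \right)} \right)} \left(-3\right) + 6\right) + 465 = \left(\left(\sqrt{1 + \frac{2}{1}}\right)^{2} \left(-3\right) + 6\right) + 465 = \left(\left(\sqrt{1 + 2 \cdot 1}\right)^{2} \left(-3\right) + 6\right) + 465 = \left(\left(\sqrt{1 + 2}\right)^{2} \left(-3\right) + 6\right) + 465 = \left(\left(\sqrt{3}\right)^{2} \left(-3\right) + 6\right) + 465 = \left(3 \left(-3\right) + 6\right) + 465 = \left(-9 + 6\right) + 465 = -3 + 465 = 462$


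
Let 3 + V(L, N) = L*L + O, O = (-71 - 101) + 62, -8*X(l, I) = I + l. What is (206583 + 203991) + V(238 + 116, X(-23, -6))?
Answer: 535777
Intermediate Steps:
X(l, I) = -I/8 - l/8 (X(l, I) = -(I + l)/8 = -I/8 - l/8)
O = -110 (O = -172 + 62 = -110)
V(L, N) = -113 + L² (V(L, N) = -3 + (L*L - 110) = -3 + (L² - 110) = -3 + (-110 + L²) = -113 + L²)
(206583 + 203991) + V(238 + 116, X(-23, -6)) = (206583 + 203991) + (-113 + (238 + 116)²) = 410574 + (-113 + 354²) = 410574 + (-113 + 125316) = 410574 + 125203 = 535777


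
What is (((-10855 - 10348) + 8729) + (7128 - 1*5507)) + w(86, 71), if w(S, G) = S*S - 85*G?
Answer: -9492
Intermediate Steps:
w(S, G) = S² - 85*G
(((-10855 - 10348) + 8729) + (7128 - 1*5507)) + w(86, 71) = (((-10855 - 10348) + 8729) + (7128 - 1*5507)) + (86² - 85*71) = ((-21203 + 8729) + (7128 - 5507)) + (7396 - 6035) = (-12474 + 1621) + 1361 = -10853 + 1361 = -9492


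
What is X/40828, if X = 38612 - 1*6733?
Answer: 31879/40828 ≈ 0.78081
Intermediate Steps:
X = 31879 (X = 38612 - 6733 = 31879)
X/40828 = 31879/40828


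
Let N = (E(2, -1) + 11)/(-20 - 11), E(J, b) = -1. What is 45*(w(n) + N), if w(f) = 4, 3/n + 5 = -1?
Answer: 5130/31 ≈ 165.48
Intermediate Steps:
n = -1/2 (n = 3/(-5 - 1) = 3/(-6) = 3*(-1/6) = -1/2 ≈ -0.50000)
N = -10/31 (N = (-1 + 11)/(-20 - 11) = 10/(-31) = 10*(-1/31) = -10/31 ≈ -0.32258)
45*(w(n) + N) = 45*(4 - 10/31) = 45*(114/31) = 5130/31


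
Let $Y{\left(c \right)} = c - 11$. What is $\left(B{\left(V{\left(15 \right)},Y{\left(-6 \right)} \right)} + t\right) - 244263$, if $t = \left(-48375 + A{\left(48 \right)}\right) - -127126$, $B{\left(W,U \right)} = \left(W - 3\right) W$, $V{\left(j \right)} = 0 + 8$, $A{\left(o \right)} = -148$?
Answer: $-165620$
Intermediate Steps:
$V{\left(j \right)} = 8$
$Y{\left(c \right)} = -11 + c$
$B{\left(W,U \right)} = W \left(-3 + W\right)$ ($B{\left(W,U \right)} = \left(-3 + W\right) W = W \left(-3 + W\right)$)
$t = 78603$ ($t = \left(-48375 - 148\right) - -127126 = -48523 + 127126 = 78603$)
$\left(B{\left(V{\left(15 \right)},Y{\left(-6 \right)} \right)} + t\right) - 244263 = \left(8 \left(-3 + 8\right) + 78603\right) - 244263 = \left(8 \cdot 5 + 78603\right) - 244263 = \left(40 + 78603\right) - 244263 = 78643 - 244263 = -165620$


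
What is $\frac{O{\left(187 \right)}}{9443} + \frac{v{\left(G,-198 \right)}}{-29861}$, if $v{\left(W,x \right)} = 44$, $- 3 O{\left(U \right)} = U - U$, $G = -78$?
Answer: $- \frac{44}{29861} \approx -0.0014735$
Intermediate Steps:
$O{\left(U \right)} = 0$ ($O{\left(U \right)} = - \frac{U - U}{3} = \left(- \frac{1}{3}\right) 0 = 0$)
$\frac{O{\left(187 \right)}}{9443} + \frac{v{\left(G,-198 \right)}}{-29861} = \frac{0}{9443} + \frac{44}{-29861} = 0 \cdot \frac{1}{9443} + 44 \left(- \frac{1}{29861}\right) = 0 - \frac{44}{29861} = - \frac{44}{29861}$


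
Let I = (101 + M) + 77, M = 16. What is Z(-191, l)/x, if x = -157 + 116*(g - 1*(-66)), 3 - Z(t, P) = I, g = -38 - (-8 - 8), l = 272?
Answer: -191/4947 ≈ -0.038609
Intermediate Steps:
g = -22 (g = -38 - 1*(-16) = -38 + 16 = -22)
I = 194 (I = (101 + 16) + 77 = 117 + 77 = 194)
Z(t, P) = -191 (Z(t, P) = 3 - 1*194 = 3 - 194 = -191)
x = 4947 (x = -157 + 116*(-22 - 1*(-66)) = -157 + 116*(-22 + 66) = -157 + 116*44 = -157 + 5104 = 4947)
Z(-191, l)/x = -191/4947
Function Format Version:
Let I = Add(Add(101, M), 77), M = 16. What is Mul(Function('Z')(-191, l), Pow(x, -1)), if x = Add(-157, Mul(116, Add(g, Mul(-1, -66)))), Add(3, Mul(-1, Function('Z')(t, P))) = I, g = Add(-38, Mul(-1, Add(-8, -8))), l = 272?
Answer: Rational(-191, 4947) ≈ -0.038609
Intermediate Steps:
g = -22 (g = Add(-38, Mul(-1, -16)) = Add(-38, 16) = -22)
I = 194 (I = Add(Add(101, 16), 77) = Add(117, 77) = 194)
Function('Z')(t, P) = -191 (Function('Z')(t, P) = Add(3, Mul(-1, 194)) = Add(3, -194) = -191)
x = 4947 (x = Add(-157, Mul(116, Add(-22, Mul(-1, -66)))) = Add(-157, Mul(116, Add(-22, 66))) = Add(-157, Mul(116, 44)) = Add(-157, 5104) = 4947)
Mul(Function('Z')(-191, l), Pow(x, -1)) = Mul(-191, Pow(4947, -1)) = Mul(-191, Rational(1, 4947)) = Rational(-191, 4947)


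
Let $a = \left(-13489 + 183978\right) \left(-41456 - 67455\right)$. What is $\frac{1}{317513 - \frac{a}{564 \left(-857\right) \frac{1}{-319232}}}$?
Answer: $\frac{120837}{1481923485162413} \approx 8.1541 \cdot 10^{-11}$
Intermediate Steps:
$a = -18568127479$ ($a = 170489 \left(-108911\right) = -18568127479$)
$\frac{1}{317513 - \frac{a}{564 \left(-857\right) \frac{1}{-319232}}} = \frac{1}{317513 - - \frac{18568127479}{564 \left(-857\right) \frac{1}{-319232}}} = \frac{1}{317513 - - \frac{18568127479}{\left(-483348\right) \left(- \frac{1}{319232}\right)}} = \frac{1}{317513 - - \frac{18568127479}{\frac{120837}{79808}}} = \frac{1}{317513 - \left(-18568127479\right) \frac{79808}{120837}} = \frac{1}{317513 - - \frac{1481885117844032}{120837}} = \frac{1}{317513 + \frac{1481885117844032}{120837}} = \frac{1}{\frac{1481923485162413}{120837}} = \frac{120837}{1481923485162413}$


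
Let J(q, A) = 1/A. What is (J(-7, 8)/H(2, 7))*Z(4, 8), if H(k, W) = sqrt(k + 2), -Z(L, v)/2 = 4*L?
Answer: -2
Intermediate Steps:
Z(L, v) = -8*L
H(k, W) = sqrt(2 + k)
(J(-7, 8)/H(2, 7))*Z(4, 8) = (1/(8*(sqrt(2 + 2))))*(-8*4) = (1/(8*(sqrt(4))))*(-32) = ((1/8)/2)*(-32) = ((1/8)*(1/2))*(-32) = (1/16)*(-32) = -2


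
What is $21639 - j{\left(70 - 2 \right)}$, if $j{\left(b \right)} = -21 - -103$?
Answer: $21557$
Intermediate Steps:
$j{\left(b \right)} = 82$ ($j{\left(b \right)} = -21 + 103 = 82$)
$21639 - j{\left(70 - 2 \right)} = 21639 - 82 = 21557$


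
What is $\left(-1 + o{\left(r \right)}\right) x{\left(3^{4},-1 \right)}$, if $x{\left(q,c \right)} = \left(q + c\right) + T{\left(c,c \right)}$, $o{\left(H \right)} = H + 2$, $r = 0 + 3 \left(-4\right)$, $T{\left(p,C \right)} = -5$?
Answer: $-825$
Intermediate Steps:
$r = -12$ ($r = 0 - 12 = -12$)
$o{\left(H \right)} = 2 + H$
$x{\left(q,c \right)} = -5 + c + q$ ($x{\left(q,c \right)} = \left(q + c\right) - 5 = \left(c + q\right) - 5 = -5 + c + q$)
$\left(-1 + o{\left(r \right)}\right) x{\left(3^{4},-1 \right)} = \left(-1 + \left(2 - 12\right)\right) \left(-5 - 1 + 3^{4}\right) = \left(-1 - 10\right) \left(-5 - 1 + 81\right) = \left(-11\right) 75 = -825$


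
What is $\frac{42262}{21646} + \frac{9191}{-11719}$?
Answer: $\frac{148159996}{126834737} \approx 1.1681$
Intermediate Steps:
$\frac{42262}{21646} + \frac{9191}{-11719} = 42262 \cdot \frac{1}{21646} + 9191 \left(- \frac{1}{11719}\right) = \frac{21131}{10823} - \frac{9191}{11719} = \frac{148159996}{126834737}$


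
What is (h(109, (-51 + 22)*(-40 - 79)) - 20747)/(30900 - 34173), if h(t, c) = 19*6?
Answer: 20633/3273 ≈ 6.3040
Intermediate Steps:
h(t, c) = 114
(h(109, (-51 + 22)*(-40 - 79)) - 20747)/(30900 - 34173) = (114 - 20747)/(30900 - 34173) = -20633/(-3273) = -20633*(-1/3273) = 20633/3273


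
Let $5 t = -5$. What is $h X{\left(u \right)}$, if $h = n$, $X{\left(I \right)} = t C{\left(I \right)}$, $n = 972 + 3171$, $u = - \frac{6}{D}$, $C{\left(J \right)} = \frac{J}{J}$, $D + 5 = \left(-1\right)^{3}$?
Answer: $-4143$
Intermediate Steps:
$D = -6$ ($D = -5 + \left(-1\right)^{3} = -5 - 1 = -6$)
$C{\left(J \right)} = 1$
$u = 1$ ($u = - \frac{6}{-6} = \left(-6\right) \left(- \frac{1}{6}\right) = 1$)
$t = -1$ ($t = \frac{1}{5} \left(-5\right) = -1$)
$n = 4143$
$X{\left(I \right)} = -1$ ($X{\left(I \right)} = \left(-1\right) 1 = -1$)
$h = 4143$
$h X{\left(u \right)} = 4143 \left(-1\right) = -4143$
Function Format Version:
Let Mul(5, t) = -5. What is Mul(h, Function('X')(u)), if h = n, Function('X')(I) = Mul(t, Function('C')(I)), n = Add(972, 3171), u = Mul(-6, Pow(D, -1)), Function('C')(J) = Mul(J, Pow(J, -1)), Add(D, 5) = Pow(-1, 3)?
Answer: -4143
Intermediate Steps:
D = -6 (D = Add(-5, Pow(-1, 3)) = Add(-5, -1) = -6)
Function('C')(J) = 1
u = 1 (u = Mul(-6, Pow(-6, -1)) = Mul(-6, Rational(-1, 6)) = 1)
t = -1 (t = Mul(Rational(1, 5), -5) = -1)
n = 4143
Function('X')(I) = -1 (Function('X')(I) = Mul(-1, 1) = -1)
h = 4143
Mul(h, Function('X')(u)) = Mul(4143, -1) = -4143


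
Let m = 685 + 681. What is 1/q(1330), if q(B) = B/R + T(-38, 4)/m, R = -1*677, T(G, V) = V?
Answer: -462391/907036 ≈ -0.50978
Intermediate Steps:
m = 1366
R = -677
q(B) = 2/683 - B/677 (q(B) = B/(-677) + 4/1366 = B*(-1/677) + 4*(1/1366) = -B/677 + 2/683 = 2/683 - B/677)
1/q(1330) = 1/(2/683 - 1/677*1330) = 1/(2/683 - 1330/677) = 1/(-907036/462391) = -462391/907036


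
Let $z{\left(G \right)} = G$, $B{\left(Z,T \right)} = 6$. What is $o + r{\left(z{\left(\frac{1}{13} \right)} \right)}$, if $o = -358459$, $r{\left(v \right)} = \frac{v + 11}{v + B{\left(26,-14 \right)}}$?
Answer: $- \frac{28318117}{79} \approx -3.5846 \cdot 10^{5}$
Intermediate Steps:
$r{\left(v \right)} = \frac{11 + v}{6 + v}$ ($r{\left(v \right)} = \frac{v + 11}{v + 6} = \frac{11 + v}{6 + v}$)
$o + r{\left(z{\left(\frac{1}{13} \right)} \right)} = -358459 + \frac{11 + \frac{1}{13}}{6 + \frac{1}{13}} = -358459 + \frac{1}{\frac{79}{13}} \cdot \frac{144}{13} = -358459 + \frac{13}{79} \cdot \frac{144}{13} = -358459 + \frac{144}{79} = - \frac{28318117}{79}$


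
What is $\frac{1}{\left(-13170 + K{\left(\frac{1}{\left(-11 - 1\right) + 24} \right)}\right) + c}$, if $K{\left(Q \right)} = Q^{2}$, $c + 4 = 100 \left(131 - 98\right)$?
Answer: $- \frac{144}{1421855} \approx -0.00010128$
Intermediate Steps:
$c = 3296$ ($c = -4 + 100 \left(131 - 98\right) = -4 + 100 \cdot 33 = -4 + 3300 = 3296$)
$\frac{1}{\left(-13170 + K{\left(\frac{1}{\left(-11 - 1\right) + 24} \right)}\right) + c} = \frac{1}{\left(-13170 + \left(\frac{1}{\left(-11 - 1\right) + 24}\right)^{2}\right) + 3296} = \frac{1}{\left(-13170 + \left(\frac{1}{-12 + 24}\right)^{2}\right) + 3296} = \frac{1}{\left(-13170 + \left(\frac{1}{12}\right)^{2}\right) + 3296} = \frac{1}{\left(-13170 + \frac{1}{144}\right) + 3296} = \frac{1}{- \frac{1896479}{144} + 3296} = \frac{1}{- \frac{1421855}{144}} = - \frac{144}{1421855}$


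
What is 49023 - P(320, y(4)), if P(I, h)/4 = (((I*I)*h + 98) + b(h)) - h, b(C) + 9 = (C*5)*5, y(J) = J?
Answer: -1590117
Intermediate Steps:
b(C) = -9 + 25*C (b(C) = -9 + (C*5)*5 = -9 + (5*C)*5 = -9 + 25*C)
P(I, h) = 356 + 96*h + 4*h*I² (P(I, h) = 4*((((I*I)*h + 98) + (-9 + 25*h)) - h) = 4*(((I²*h + 98) + (-9 + 25*h)) - h) = 4*(((h*I² + 98) + (-9 + 25*h)) - h) = 4*(((98 + h*I²) + (-9 + 25*h)) - h) = 4*((89 + 25*h + h*I²) - h) = 4*(89 + 24*h + h*I²) = 356 + 96*h + 4*h*I²)
49023 - P(320, y(4)) = 49023 - (356 + 96*4 + 4*4*320²) = 49023 - (356 + 384 + 4*4*102400) = 49023 - (356 + 384 + 1638400) = 49023 - 1*1639140 = 49023 - 1639140 = -1590117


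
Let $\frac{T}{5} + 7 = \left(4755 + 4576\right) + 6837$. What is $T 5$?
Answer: $404025$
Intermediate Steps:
$T = 80805$ ($T = -35 + 5 \left(\left(4755 + 4576\right) + 6837\right) = -35 + 5 \left(9331 + 6837\right) = -35 + 5 \cdot 16168 = -35 + 80840 = 80805$)
$T 5 = 80805 \cdot 5 = 404025$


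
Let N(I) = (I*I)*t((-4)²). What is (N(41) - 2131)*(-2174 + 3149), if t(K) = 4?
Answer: 4478175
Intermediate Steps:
N(I) = 4*I² (N(I) = (I*I)*4 = I²*4 = 4*I²)
(N(41) - 2131)*(-2174 + 3149) = (4*41² - 2131)*(-2174 + 3149) = (4*1681 - 2131)*975 = (6724 - 2131)*975 = 4593*975 = 4478175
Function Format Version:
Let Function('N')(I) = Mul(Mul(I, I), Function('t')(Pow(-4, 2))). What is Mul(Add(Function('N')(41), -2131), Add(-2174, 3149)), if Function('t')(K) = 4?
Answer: 4478175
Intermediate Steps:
Function('N')(I) = Mul(4, Pow(I, 2)) (Function('N')(I) = Mul(Mul(I, I), 4) = Mul(Pow(I, 2), 4) = Mul(4, Pow(I, 2)))
Mul(Add(Function('N')(41), -2131), Add(-2174, 3149)) = Mul(Add(Mul(4, Pow(41, 2)), -2131), Add(-2174, 3149)) = Mul(Add(Mul(4, 1681), -2131), 975) = Mul(Add(6724, -2131), 975) = Mul(4593, 975) = 4478175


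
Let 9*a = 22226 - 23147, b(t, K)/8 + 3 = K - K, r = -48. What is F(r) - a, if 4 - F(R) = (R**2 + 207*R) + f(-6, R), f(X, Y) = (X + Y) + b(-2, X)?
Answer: 23449/3 ≈ 7816.3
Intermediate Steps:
b(t, K) = -24 (b(t, K) = -24 + 8*(K - K) = -24 + 8*0 = -24 + 0 = -24)
f(X, Y) = -24 + X + Y (f(X, Y) = (X + Y) - 24 = -24 + X + Y)
F(R) = 34 - R**2 - 208*R (F(R) = 4 - ((R**2 + 207*R) + (-24 - 6 + R)) = 4 - ((R**2 + 207*R) + (-30 + R)) = 4 - (-30 + R**2 + 208*R) = 4 + (30 - R**2 - 208*R) = 34 - R**2 - 208*R)
a = -307/3 (a = (22226 - 23147)/9 = (1/9)*(-921) = -307/3 ≈ -102.33)
F(r) - a = (34 - 1*(-48)**2 - 208*(-48)) - 1*(-307/3) = (34 - 1*2304 + 9984) + 307/3 = (34 - 2304 + 9984) + 307/3 = 7714 + 307/3 = 23449/3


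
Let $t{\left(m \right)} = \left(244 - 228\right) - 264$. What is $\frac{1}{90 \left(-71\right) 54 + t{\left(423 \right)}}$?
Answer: $- \frac{1}{345308} \approx -2.896 \cdot 10^{-6}$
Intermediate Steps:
$t{\left(m \right)} = -248$ ($t{\left(m \right)} = 16 - 264 = -248$)
$\frac{1}{90 \left(-71\right) 54 + t{\left(423 \right)}} = \frac{1}{90 \left(-71\right) 54 - 248} = \frac{1}{\left(-6390\right) 54 - 248} = \frac{1}{-345060 - 248} = \frac{1}{-345308} = - \frac{1}{345308}$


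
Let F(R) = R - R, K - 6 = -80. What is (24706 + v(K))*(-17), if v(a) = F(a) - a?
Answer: -421260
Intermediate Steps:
K = -74 (K = 6 - 80 = -74)
F(R) = 0
v(a) = -a (v(a) = 0 - a = -a)
(24706 + v(K))*(-17) = (24706 - 1*(-74))*(-17) = (24706 + 74)*(-17) = 24780*(-17) = -421260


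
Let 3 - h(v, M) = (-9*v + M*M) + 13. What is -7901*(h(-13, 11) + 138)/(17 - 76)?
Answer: -869110/59 ≈ -14731.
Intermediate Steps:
h(v, M) = -10 - M² + 9*v (h(v, M) = 3 - ((-9*v + M*M) + 13) = 3 - ((-9*v + M²) + 13) = 3 - ((M² - 9*v) + 13) = 3 - (13 + M² - 9*v) = 3 + (-13 - M² + 9*v) = -10 - M² + 9*v)
-7901*(h(-13, 11) + 138)/(17 - 76) = -7901*((-10 - 1*11² + 9*(-13)) + 138)/(17 - 76) = -7901*((-10 - 1*121 - 117) + 138)/(-59) = -7901*((-10 - 121 - 117) + 138)*(-1)/59 = -7901*(-248 + 138)*(-1)/59 = -(-869110)*(-1)/59 = -7901*110/59 = -869110/59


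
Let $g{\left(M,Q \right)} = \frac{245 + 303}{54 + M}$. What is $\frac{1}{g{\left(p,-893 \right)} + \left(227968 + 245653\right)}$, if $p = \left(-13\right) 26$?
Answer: $\frac{71}{33626954} \approx 2.1114 \cdot 10^{-6}$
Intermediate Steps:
$p = -338$
$g{\left(M,Q \right)} = \frac{548}{54 + M}$
$\frac{1}{g{\left(p,-893 \right)} + \left(227968 + 245653\right)} = \frac{1}{\frac{548}{54 - 338} + \left(227968 + 245653\right)} = \frac{1}{\frac{548}{-284} + 473621} = \frac{1}{548 \left(- \frac{1}{284}\right) + 473621} = \frac{1}{- \frac{137}{71} + 473621} = \frac{1}{\frac{33626954}{71}} = \frac{71}{33626954}$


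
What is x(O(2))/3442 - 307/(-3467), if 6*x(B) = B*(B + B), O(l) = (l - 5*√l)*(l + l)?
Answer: 1027595/5966707 - 160*√2/5163 ≈ 0.12840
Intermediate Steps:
O(l) = 2*l*(l - 5*√l) (O(l) = (l - 5*√l)*(2*l) = 2*l*(l - 5*√l))
x(B) = B²/3 (x(B) = (B*(B + B))/6 = (B*(2*B))/6 = (2*B²)/6 = B²/3)
x(O(2))/3442 - 307/(-3467) = ((-20*√2 + 2*2²)²/3)/3442 - 307/(-3467) = ((-20*√2 + 2*4)²/3)*(1/3442) - 307*(-1/3467) = ((-20*√2 + 8)²/3)*(1/3442) + 307/3467 = ((8 - 20*√2)²/3)*(1/3442) + 307/3467 = (8 - 20*√2)²/10326 + 307/3467 = 307/3467 + (8 - 20*√2)²/10326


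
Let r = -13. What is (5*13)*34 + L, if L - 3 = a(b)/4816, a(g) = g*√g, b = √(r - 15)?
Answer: 2213 + (-7)^(¾)*√2/2408 ≈ 2213.0 + 0.0017872*I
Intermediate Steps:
b = 2*I*√7 (b = √(-13 - 15) = √(-28) = 2*I*√7 ≈ 5.2915*I)
a(g) = g^(3/2)
L = 3 + √2*7^(¾)*I^(3/2)/2408 (L = 3 + (2*I*√7)^(3/2)/4816 = 3 + (2*√2*7^(¾)*I^(3/2))*(1/4816) = 3 + √2*7^(¾)*I^(3/2)/2408 ≈ 2.9982 + 0.0017872*I)
(5*13)*34 + L = (5*13)*34 + (3 + √2*7^(¾)*I^(3/2)/2408) = 65*34 + (3 + √2*7^(¾)*I^(3/2)/2408) = 2210 + (3 + √2*7^(¾)*I^(3/2)/2408) = 2213 + √2*7^(¾)*I^(3/2)/2408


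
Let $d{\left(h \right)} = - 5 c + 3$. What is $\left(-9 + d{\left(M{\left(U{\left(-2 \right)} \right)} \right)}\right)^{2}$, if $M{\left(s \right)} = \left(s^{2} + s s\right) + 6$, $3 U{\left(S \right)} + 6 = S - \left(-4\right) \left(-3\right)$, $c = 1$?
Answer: $121$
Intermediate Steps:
$U{\left(S \right)} = -6 + \frac{S}{3}$ ($U{\left(S \right)} = -2 + \frac{S - \left(-4\right) \left(-3\right)}{3} = -2 + \frac{S - 12}{3} = -2 + \frac{-12 + S}{3} = -2 + \left(-4 + \frac{S}{3}\right) = -6 + \frac{S}{3}$)
$M{\left(s \right)} = 6 + 2 s^{2}$ ($M{\left(s \right)} = \left(s^{2} + s^{2}\right) + 6 = 2 s^{2} + 6 = 6 + 2 s^{2}$)
$d{\left(h \right)} = -2$ ($d{\left(h \right)} = \left(-5\right) 1 + 3 = -5 + 3 = -2$)
$\left(-9 + d{\left(M{\left(U{\left(-2 \right)} \right)} \right)}\right)^{2} = \left(-9 - 2\right)^{2} = \left(-11\right)^{2} = 121$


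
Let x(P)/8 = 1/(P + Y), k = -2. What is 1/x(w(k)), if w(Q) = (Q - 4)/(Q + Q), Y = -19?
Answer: -35/16 ≈ -2.1875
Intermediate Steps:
w(Q) = (-4 + Q)/(2*Q) (w(Q) = (-4 + Q)/((2*Q)) = (-4 + Q)*(1/(2*Q)) = (-4 + Q)/(2*Q))
x(P) = 8/(-19 + P) (x(P) = 8/(P - 19) = 8/(-19 + P))
1/x(w(k)) = 1/(8/(-19 + (½)*(-4 - 2)/(-2))) = 1/(8/(-19 + (½)*(-½)*(-6))) = 1/(8/(-19 + 3/2)) = 1/(8/(-35/2)) = 1/(8*(-2/35)) = 1/(-16/35) = -35/16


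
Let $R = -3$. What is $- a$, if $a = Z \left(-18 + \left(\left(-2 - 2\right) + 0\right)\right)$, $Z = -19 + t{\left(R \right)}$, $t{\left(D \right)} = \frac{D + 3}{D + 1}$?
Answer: $-418$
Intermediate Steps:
$t{\left(D \right)} = \frac{3 + D}{1 + D}$
$Z = -19$ ($Z = -19 + \frac{3 - 3}{1 - 3} = -19 + \frac{1}{-2} \cdot 0 = -19 - 0 = -19 + 0 = -19$)
$a = 418$ ($a = - 19 \left(-18 + \left(\left(-2 - 2\right) + 0\right)\right) = - 19 \left(-18 + \left(-4 + 0\right)\right) = - 19 \left(-18 - 4\right) = \left(-19\right) \left(-22\right) = 418$)
$- a = \left(-1\right) 418 = -418$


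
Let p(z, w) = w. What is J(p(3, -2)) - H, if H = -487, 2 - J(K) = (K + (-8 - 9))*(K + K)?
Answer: 413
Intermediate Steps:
J(K) = 2 - 2*K*(-17 + K) (J(K) = 2 - (K + (-8 - 9))*(K + K) = 2 - (K - 17)*2*K = 2 - (-17 + K)*2*K = 2 - 2*K*(-17 + K))
J(p(3, -2)) - H = (2 - 2*(-2)² + 34*(-2)) - 1*(-487) = (2 - 2*4 - 68) + 487 = (2 - 8 - 68) + 487 = -74 + 487 = 413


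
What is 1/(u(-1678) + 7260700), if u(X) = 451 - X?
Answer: 1/7262829 ≈ 1.3769e-7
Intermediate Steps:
1/(u(-1678) + 7260700) = 1/((451 - 1*(-1678)) + 7260700) = 1/((451 + 1678) + 7260700) = 1/(2129 + 7260700) = 1/7262829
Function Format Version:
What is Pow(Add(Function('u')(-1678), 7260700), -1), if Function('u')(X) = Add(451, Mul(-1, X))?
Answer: Rational(1, 7262829) ≈ 1.3769e-7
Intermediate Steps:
Pow(Add(Function('u')(-1678), 7260700), -1) = Pow(Add(Add(451, Mul(-1, -1678)), 7260700), -1) = Pow(Add(Add(451, 1678), 7260700), -1) = Pow(Add(2129, 7260700), -1) = Pow(7262829, -1) = Rational(1, 7262829)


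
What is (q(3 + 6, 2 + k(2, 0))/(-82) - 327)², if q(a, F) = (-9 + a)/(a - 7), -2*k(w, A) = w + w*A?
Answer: 106929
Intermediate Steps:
k(w, A) = -w/2 - A*w/2 (k(w, A) = -(w + w*A)/2 = -(w + A*w)/2 = -w/2 - A*w/2)
q(a, F) = (-9 + a)/(-7 + a)
(q(3 + 6, 2 + k(2, 0))/(-82) - 327)² = (((-9 + (3 + 6))/(-7 + (3 + 6)))/(-82) - 327)² = (((-9 + 9)/(-7 + 9))*(-1/82) - 327)² = ((0/2)*(-1/82) - 327)² = (((½)*0)*(-1/82) - 327)² = (0*(-1/82) - 327)² = (0 - 327)² = (-327)² = 106929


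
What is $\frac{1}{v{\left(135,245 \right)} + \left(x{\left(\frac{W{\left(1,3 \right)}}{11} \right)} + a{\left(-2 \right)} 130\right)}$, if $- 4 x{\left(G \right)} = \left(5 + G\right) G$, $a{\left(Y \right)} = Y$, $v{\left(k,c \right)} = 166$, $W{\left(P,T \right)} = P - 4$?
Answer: $- \frac{121}{11335} \approx -0.010675$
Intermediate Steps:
$W{\left(P,T \right)} = -4 + P$
$x{\left(G \right)} = - \frac{G \left(5 + G\right)}{4}$ ($x{\left(G \right)} = - \frac{\left(5 + G\right) G}{4} = - \frac{G \left(5 + G\right)}{4}$)
$\frac{1}{v{\left(135,245 \right)} + \left(x{\left(\frac{W{\left(1,3 \right)}}{11} \right)} + a{\left(-2 \right)} 130\right)} = \frac{1}{166 - \left(260 + \frac{\frac{-4 + 1}{11} \left(5 + \frac{-4 + 1}{11}\right)}{4}\right)} = \frac{1}{166 - \left(260 + \frac{\left(-3\right) \frac{1}{11} \left(5 - \frac{3}{11}\right)}{4}\right)} = \frac{1}{166 - \left(260 - \frac{3 \left(5 - \frac{3}{11}\right)}{44}\right)} = \frac{1}{166 - \left(260 - \frac{39}{121}\right)} = \frac{1}{166 + \left(\frac{39}{121} - 260\right)} = \frac{1}{166 - \frac{31421}{121}} = \frac{1}{- \frac{11335}{121}} = - \frac{121}{11335}$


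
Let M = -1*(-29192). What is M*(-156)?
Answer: -4553952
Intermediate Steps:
M = 29192
M*(-156) = 29192*(-156) = -4553952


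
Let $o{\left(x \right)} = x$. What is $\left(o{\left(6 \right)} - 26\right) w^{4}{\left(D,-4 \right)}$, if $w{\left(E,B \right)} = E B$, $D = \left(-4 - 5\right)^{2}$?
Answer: $-220399211520$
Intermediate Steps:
$D = 81$ ($D = \left(-4 + \left(-5 + 0\right)\right)^{2} = \left(-4 - 5\right)^{2} = \left(-9\right)^{2} = 81$)
$w{\left(E,B \right)} = B E$
$\left(o{\left(6 \right)} - 26\right) w^{4}{\left(D,-4 \right)} = \left(6 - 26\right) \left(\left(-4\right) 81\right)^{4} = - 20 \left(-324\right)^{4} = \left(-20\right) 11019960576 = -220399211520$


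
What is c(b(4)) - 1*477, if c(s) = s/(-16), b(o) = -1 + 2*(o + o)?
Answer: -7647/16 ≈ -477.94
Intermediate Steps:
b(o) = -1 + 4*o (b(o) = -1 + 2*(2*o) = -1 + 4*o)
c(s) = -s/16 (c(s) = s*(-1/16) = -s/16)
c(b(4)) - 1*477 = -(-1 + 4*4)/16 - 1*477 = -(-1 + 16)/16 - 477 = -1/16*15 - 477 = -15/16 - 477 = -7647/16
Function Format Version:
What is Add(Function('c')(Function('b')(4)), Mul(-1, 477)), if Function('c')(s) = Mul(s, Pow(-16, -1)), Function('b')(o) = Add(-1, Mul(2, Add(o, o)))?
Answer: Rational(-7647, 16) ≈ -477.94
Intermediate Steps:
Function('b')(o) = Add(-1, Mul(4, o)) (Function('b')(o) = Add(-1, Mul(2, Mul(2, o))) = Add(-1, Mul(4, o)))
Function('c')(s) = Mul(Rational(-1, 16), s) (Function('c')(s) = Mul(s, Rational(-1, 16)) = Mul(Rational(-1, 16), s))
Add(Function('c')(Function('b')(4)), Mul(-1, 477)) = Add(Mul(Rational(-1, 16), Add(-1, Mul(4, 4))), Mul(-1, 477)) = Add(Mul(Rational(-1, 16), Add(-1, 16)), -477) = Add(Mul(Rational(-1, 16), 15), -477) = Add(Rational(-15, 16), -477) = Rational(-7647, 16)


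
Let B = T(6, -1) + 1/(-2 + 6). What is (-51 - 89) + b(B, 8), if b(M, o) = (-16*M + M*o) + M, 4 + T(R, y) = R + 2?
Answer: -679/4 ≈ -169.75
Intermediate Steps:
T(R, y) = -2 + R (T(R, y) = -4 + (R + 2) = -4 + (2 + R) = -2 + R)
B = 17/4 (B = (-2 + 6) + 1/(-2 + 6) = 4 + 1/4 = 4 + 1*(¼) = 4 + ¼ = 17/4 ≈ 4.2500)
b(M, o) = -15*M + M*o
(-51 - 89) + b(B, 8) = (-51 - 89) + 17*(-15 + 8)/4 = -140 + (17/4)*(-7) = -140 - 119/4 = -679/4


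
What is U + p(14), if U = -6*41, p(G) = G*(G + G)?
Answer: 146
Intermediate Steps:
p(G) = 2*G**2 (p(G) = G*(2*G) = 2*G**2)
U = -246
U + p(14) = -246 + 2*14**2 = -246 + 2*196 = -246 + 392 = 146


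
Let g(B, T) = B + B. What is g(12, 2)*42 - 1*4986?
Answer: -3978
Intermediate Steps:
g(B, T) = 2*B
g(12, 2)*42 - 1*4986 = (2*12)*42 - 1*4986 = 24*42 - 4986 = 1008 - 4986 = -3978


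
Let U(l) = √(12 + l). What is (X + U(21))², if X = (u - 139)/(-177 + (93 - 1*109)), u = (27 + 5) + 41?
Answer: 1233573/37249 + 132*√33/193 ≈ 37.046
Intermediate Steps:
u = 73 (u = 32 + 41 = 73)
X = 66/193 (X = (73 - 139)/(-177 + (93 - 1*109)) = -66/(-177 + (93 - 109)) = -66/(-177 - 16) = -66/(-193) = -66*(-1/193) = 66/193 ≈ 0.34197)
(X + U(21))² = (66/193 + √(12 + 21))² = (66/193 + √33)²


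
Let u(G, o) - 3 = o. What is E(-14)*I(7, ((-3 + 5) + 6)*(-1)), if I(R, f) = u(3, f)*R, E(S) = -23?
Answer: 805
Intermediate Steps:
u(G, o) = 3 + o
I(R, f) = R*(3 + f) (I(R, f) = (3 + f)*R = R*(3 + f))
E(-14)*I(7, ((-3 + 5) + 6)*(-1)) = -161*(3 + ((-3 + 5) + 6)*(-1)) = -161*(3 + (2 + 6)*(-1)) = -161*(3 + 8*(-1)) = -161*(3 - 8) = -161*(-5) = -23*(-35) = 805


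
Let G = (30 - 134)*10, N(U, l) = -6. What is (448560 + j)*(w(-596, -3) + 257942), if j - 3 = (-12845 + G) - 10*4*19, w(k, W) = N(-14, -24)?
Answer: 111923073248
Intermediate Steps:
G = -1040 (G = -104*10 = -1040)
w(k, W) = -6
j = -14642 (j = 3 + ((-12845 - 1040) - 10*4*19) = 3 + (-13885 - 40*19) = 3 + (-13885 - 760) = 3 - 14645 = -14642)
(448560 + j)*(w(-596, -3) + 257942) = (448560 - 14642)*(-6 + 257942) = 433918*257936 = 111923073248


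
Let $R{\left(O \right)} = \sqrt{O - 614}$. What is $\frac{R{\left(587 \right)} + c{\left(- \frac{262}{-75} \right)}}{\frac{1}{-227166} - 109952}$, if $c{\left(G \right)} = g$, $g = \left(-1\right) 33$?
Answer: $\frac{7496478}{24977356033} - \frac{681498 i \sqrt{3}}{24977356033} \approx 0.00030013 - 4.7258 \cdot 10^{-5} i$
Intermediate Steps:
$R{\left(O \right)} = \sqrt{-614 + O}$
$g = -33$
$c{\left(G \right)} = -33$
$\frac{R{\left(587 \right)} + c{\left(- \frac{262}{-75} \right)}}{\frac{1}{-227166} - 109952} = \frac{\sqrt{-614 + 587} - 33}{\frac{1}{-227166} - 109952} = \frac{\sqrt{-27} - 33}{- \frac{1}{227166} - 109952} = \frac{3 i \sqrt{3} - 33}{- \frac{24977356033}{227166}} = \left(-33 + 3 i \sqrt{3}\right) \left(- \frac{227166}{24977356033}\right) = \frac{7496478}{24977356033} - \frac{681498 i \sqrt{3}}{24977356033}$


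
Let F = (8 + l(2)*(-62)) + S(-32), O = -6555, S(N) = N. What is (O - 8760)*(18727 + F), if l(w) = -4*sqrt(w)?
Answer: -286436445 - 3798120*sqrt(2) ≈ -2.9181e+8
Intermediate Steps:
F = -24 + 248*sqrt(2) (F = (8 - 4*sqrt(2)*(-62)) - 32 = (8 + 248*sqrt(2)) - 32 = -24 + 248*sqrt(2) ≈ 326.73)
(O - 8760)*(18727 + F) = (-6555 - 8760)*(18727 + (-24 + 248*sqrt(2))) = -15315*(18703 + 248*sqrt(2)) = -286436445 - 3798120*sqrt(2)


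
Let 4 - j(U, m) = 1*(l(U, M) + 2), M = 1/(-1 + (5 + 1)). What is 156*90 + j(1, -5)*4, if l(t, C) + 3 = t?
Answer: 14056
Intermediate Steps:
M = ⅕ (M = 1/(-1 + 6) = 1/5 = ⅕ ≈ 0.20000)
l(t, C) = -3 + t
j(U, m) = 5 - U (j(U, m) = 4 - ((-3 + U) + 2) = 4 - (-1 + U) = 4 + (1 - U) = 5 - U)
156*90 + j(1, -5)*4 = 156*90 + (5 - 1*1)*4 = 14040 + (5 - 1)*4 = 14040 + 4*4 = 14040 + 16 = 14056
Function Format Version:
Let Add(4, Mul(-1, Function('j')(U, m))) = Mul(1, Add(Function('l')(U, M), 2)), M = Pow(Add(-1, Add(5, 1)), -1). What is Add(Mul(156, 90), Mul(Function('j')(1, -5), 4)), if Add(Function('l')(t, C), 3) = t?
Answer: 14056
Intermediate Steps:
M = Rational(1, 5) (M = Pow(Add(-1, 6), -1) = Pow(5, -1) = Rational(1, 5) ≈ 0.20000)
Function('l')(t, C) = Add(-3, t)
Function('j')(U, m) = Add(5, Mul(-1, U)) (Function('j')(U, m) = Add(4, Mul(-1, Mul(1, Add(Add(-3, U), 2)))) = Add(4, Mul(-1, Mul(1, Add(-1, U)))) = Add(4, Mul(-1, Add(-1, U))) = Add(4, Add(1, Mul(-1, U))) = Add(5, Mul(-1, U)))
Add(Mul(156, 90), Mul(Function('j')(1, -5), 4)) = Add(Mul(156, 90), Mul(Add(5, Mul(-1, 1)), 4)) = Add(14040, Mul(Add(5, -1), 4)) = Add(14040, Mul(4, 4)) = Add(14040, 16) = 14056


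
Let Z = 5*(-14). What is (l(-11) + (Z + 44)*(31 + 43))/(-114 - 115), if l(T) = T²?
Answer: 1803/229 ≈ 7.8734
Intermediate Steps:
Z = -70
(l(-11) + (Z + 44)*(31 + 43))/(-114 - 115) = ((-11)² + (-70 + 44)*(31 + 43))/(-114 - 115) = (121 - 26*74)/(-229) = (121 - 1924)*(-1/229) = -1803*(-1/229) = 1803/229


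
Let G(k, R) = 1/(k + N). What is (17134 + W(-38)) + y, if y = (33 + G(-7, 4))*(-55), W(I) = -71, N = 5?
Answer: 30551/2 ≈ 15276.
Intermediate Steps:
G(k, R) = 1/(5 + k) (G(k, R) = 1/(k + 5) = 1/(5 + k))
y = -3575/2 (y = (33 + 1/(5 - 7))*(-55) = (33 + 1/(-2))*(-55) = (33 - ½)*(-55) = (65/2)*(-55) = -3575/2 ≈ -1787.5)
(17134 + W(-38)) + y = (17134 - 71) - 3575/2 = 17063 - 3575/2 = 30551/2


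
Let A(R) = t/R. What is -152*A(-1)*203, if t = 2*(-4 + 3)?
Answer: -61712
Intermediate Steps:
t = -2 (t = 2*(-1) = -2)
A(R) = -2/R
-152*A(-1)*203 = -(-304)/(-1)*203 = -(-304)*(-1)*203 = -152*2*203 = -304*203 = -61712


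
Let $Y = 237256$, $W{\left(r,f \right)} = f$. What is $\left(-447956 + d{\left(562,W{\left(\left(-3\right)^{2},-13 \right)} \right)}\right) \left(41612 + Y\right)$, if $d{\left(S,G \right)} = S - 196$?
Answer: $-124818528120$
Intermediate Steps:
$d{\left(S,G \right)} = -196 + S$ ($d{\left(S,G \right)} = S - 196 = -196 + S$)
$\left(-447956 + d{\left(562,W{\left(\left(-3\right)^{2},-13 \right)} \right)}\right) \left(41612 + Y\right) = \left(-447956 + \left(-196 + 562\right)\right) \left(41612 + 237256\right) = \left(-447956 + 366\right) 278868 = \left(-447590\right) 278868 = -124818528120$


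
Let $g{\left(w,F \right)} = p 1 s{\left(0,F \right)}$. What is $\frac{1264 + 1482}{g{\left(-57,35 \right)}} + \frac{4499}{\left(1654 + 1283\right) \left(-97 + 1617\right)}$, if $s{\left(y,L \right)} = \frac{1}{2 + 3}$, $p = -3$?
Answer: $- \frac{1857393991}{405840} \approx -4576.7$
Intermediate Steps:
$s{\left(y,L \right)} = \frac{1}{5}$
$g{\left(w,F \right)} = - \frac{3}{5}$ ($g{\left(w,F \right)} = \left(-3\right) 1 \cdot \frac{1}{5} = \left(-3\right) \frac{1}{5} = - \frac{3}{5}$)
$\frac{1264 + 1482}{g{\left(-57,35 \right)}} + \frac{4499}{\left(1654 + 1283\right) \left(-97 + 1617\right)} = \frac{1264 + 1482}{- \frac{3}{5}} + \frac{4499}{\left(1654 + 1283\right) \left(-97 + 1617\right)} = 2746 \left(- \frac{5}{3}\right) + \frac{4499}{2937 \cdot 1520} = - \frac{13730}{3} + \frac{4499}{4464240} = - \frac{13730}{3} + 4499 \cdot \frac{1}{4464240} = - \frac{13730}{3} + \frac{409}{405840} = - \frac{1857393991}{405840}$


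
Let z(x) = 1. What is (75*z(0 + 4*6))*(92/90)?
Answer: 230/3 ≈ 76.667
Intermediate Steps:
(75*z(0 + 4*6))*(92/90) = (75*1)*(92/90) = 75*(92*(1/90)) = 75*(46/45) = 230/3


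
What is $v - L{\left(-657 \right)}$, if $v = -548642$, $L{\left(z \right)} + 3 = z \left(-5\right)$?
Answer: $-551924$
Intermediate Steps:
$L{\left(z \right)} = -3 - 5 z$ ($L{\left(z \right)} = -3 + z \left(-5\right) = -3 - 5 z$)
$v - L{\left(-657 \right)} = -548642 - \left(-3 - -3285\right) = -548642 - \left(-3 + 3285\right) = -548642 - 3282 = -551924$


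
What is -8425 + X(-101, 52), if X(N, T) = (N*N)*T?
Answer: 522027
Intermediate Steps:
X(N, T) = T*N**2 (X(N, T) = N**2*T = T*N**2)
-8425 + X(-101, 52) = -8425 + 52*(-101)**2 = -8425 + 52*10201 = -8425 + 530452 = 522027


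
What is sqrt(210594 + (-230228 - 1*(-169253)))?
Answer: sqrt(149619) ≈ 386.81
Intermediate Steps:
sqrt(210594 + (-230228 - 1*(-169253))) = sqrt(210594 + (-230228 + 169253)) = sqrt(210594 - 60975) = sqrt(149619)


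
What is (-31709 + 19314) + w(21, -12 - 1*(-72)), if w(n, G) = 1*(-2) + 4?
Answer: -12393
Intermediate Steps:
w(n, G) = 2 (w(n, G) = -2 + 4 = 2)
(-31709 + 19314) + w(21, -12 - 1*(-72)) = (-31709 + 19314) + 2 = -12395 + 2 = -12393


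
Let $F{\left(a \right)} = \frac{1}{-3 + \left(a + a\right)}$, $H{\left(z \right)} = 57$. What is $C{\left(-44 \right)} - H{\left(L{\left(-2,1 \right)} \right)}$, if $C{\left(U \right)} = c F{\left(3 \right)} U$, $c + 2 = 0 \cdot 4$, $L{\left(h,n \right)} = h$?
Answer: $- \frac{83}{3} \approx -27.667$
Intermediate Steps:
$c = -2$ ($c = -2 + 0 \cdot 4 = -2 + 0 = -2$)
$F{\left(a \right)} = \frac{1}{-3 + 2 a}$
$C{\left(U \right)} = - \frac{2 U}{3}$ ($C{\left(U \right)} = - \frac{2}{-3 + 2 \cdot 3} U = - \frac{2}{-3 + 6} U = - \frac{2}{3} U = \left(-2\right) \frac{1}{3} U = - \frac{2 U}{3}$)
$C{\left(-44 \right)} - H{\left(L{\left(-2,1 \right)} \right)} = \left(- \frac{2}{3}\right) \left(-44\right) - 57 = \frac{88}{3} - 57 = - \frac{83}{3}$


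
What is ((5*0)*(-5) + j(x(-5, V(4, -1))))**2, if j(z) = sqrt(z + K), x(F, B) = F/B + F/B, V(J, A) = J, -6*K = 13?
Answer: -14/3 ≈ -4.6667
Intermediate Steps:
K = -13/6 (K = -1/6*13 = -13/6 ≈ -2.1667)
x(F, B) = 2*F/B
j(z) = sqrt(-13/6 + z) (j(z) = sqrt(z - 13/6) = sqrt(-13/6 + z))
((5*0)*(-5) + j(x(-5, V(4, -1))))**2 = ((5*0)*(-5) + sqrt(-78 + 36*(2*(-5)/4))/6)**2 = (0*(-5) + sqrt(-78 + 36*(2*(-5)*(1/4)))/6)**2 = (0 + sqrt(-78 + 36*(-5/2))/6)**2 = (0 + sqrt(-78 - 90)/6)**2 = (0 + sqrt(-168)/6)**2 = (0 + (2*I*sqrt(42))/6)**2 = (0 + I*sqrt(42)/3)**2 = (I*sqrt(42)/3)**2 = -14/3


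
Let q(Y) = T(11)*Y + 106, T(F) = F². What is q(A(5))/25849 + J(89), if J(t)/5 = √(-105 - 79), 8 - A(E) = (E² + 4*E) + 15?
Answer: -6186/25849 + 10*I*√46 ≈ -0.23931 + 67.823*I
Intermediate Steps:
A(E) = -7 - E² - 4*E (A(E) = 8 - ((E² + 4*E) + 15) = 8 - (15 + E² + 4*E) = 8 + (-15 - E² - 4*E) = -7 - E² - 4*E)
q(Y) = 106 + 121*Y (q(Y) = 11²*Y + 106 = 121*Y + 106 = 106 + 121*Y)
J(t) = 10*I*√46 (J(t) = 5*√(-105 - 79) = 5*√(-184) = 5*(2*I*√46) = 10*I*√46)
q(A(5))/25849 + J(89) = (106 + 121*(-7 - 1*5² - 4*5))/25849 + 10*I*√46 = (106 + 121*(-7 - 1*25 - 20))*(1/25849) + 10*I*√46 = (106 + 121*(-7 - 25 - 20))*(1/25849) + 10*I*√46 = (106 + 121*(-52))*(1/25849) + 10*I*√46 = (106 - 6292)*(1/25849) + 10*I*√46 = -6186*1/25849 + 10*I*√46 = -6186/25849 + 10*I*√46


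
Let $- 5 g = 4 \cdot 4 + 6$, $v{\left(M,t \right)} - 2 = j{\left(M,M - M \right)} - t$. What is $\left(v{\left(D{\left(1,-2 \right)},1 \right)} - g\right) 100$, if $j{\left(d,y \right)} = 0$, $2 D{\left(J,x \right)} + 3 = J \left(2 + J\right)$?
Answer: $540$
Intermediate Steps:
$D{\left(J,x \right)} = - \frac{3}{2} + \frac{J \left(2 + J\right)}{2}$
$v{\left(M,t \right)} = 2 - t$ ($v{\left(M,t \right)} = 2 + \left(0 - t\right) = 2 - t$)
$g = - \frac{22}{5}$ ($g = - \frac{4 \cdot 4 + 6}{5} = - \frac{16 + 6}{5} = \left(- \frac{1}{5}\right) 22 = - \frac{22}{5} \approx -4.4$)
$\left(v{\left(D{\left(1,-2 \right)},1 \right)} - g\right) 100 = \left(\left(2 - 1\right) - - \frac{22}{5}\right) 100 = \left(\left(2 - 1\right) + \frac{22}{5}\right) 100 = \left(1 + \frac{22}{5}\right) 100 = \frac{27}{5} \cdot 100 = 540$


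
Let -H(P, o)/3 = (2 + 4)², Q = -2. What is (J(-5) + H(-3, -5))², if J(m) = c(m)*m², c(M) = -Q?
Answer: 3364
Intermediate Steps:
H(P, o) = -108 (H(P, o) = -3*(2 + 4)² = -3*6² = -3*36 = -108)
c(M) = 2 (c(M) = -1*(-2) = 2)
J(m) = 2*m²
(J(-5) + H(-3, -5))² = (2*(-5)² - 108)² = (2*25 - 108)² = (50 - 108)² = (-58)² = 3364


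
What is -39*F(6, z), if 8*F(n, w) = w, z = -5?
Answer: 195/8 ≈ 24.375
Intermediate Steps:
F(n, w) = w/8
-39*F(6, z) = -39*(-5)/8 = -39*(-5/8) = 195/8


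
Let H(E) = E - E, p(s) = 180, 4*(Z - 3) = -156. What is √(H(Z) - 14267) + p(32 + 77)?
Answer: 180 + I*√14267 ≈ 180.0 + 119.44*I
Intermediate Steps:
Z = -36 (Z = 3 + (¼)*(-156) = 3 - 39 = -36)
H(E) = 0
√(H(Z) - 14267) + p(32 + 77) = √(0 - 14267) + 180 = √(-14267) + 180 = I*√14267 + 180 = 180 + I*√14267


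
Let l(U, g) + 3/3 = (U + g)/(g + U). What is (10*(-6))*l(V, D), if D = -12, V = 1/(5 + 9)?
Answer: 0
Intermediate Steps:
V = 1/14 ≈ 0.071429
l(U, g) = 0 (l(U, g) = -1 + (U + g)/(g + U) = -1 + (U + g)/(U + g) = -1 + 1 = 0)
(10*(-6))*l(V, D) = (10*(-6))*0 = -60*0 = 0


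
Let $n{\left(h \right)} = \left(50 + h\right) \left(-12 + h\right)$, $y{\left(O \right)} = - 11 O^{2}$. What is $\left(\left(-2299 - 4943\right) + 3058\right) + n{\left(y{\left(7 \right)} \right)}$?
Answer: $265255$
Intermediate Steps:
$n{\left(h \right)} = \left(-12 + h\right) \left(50 + h\right)$
$\left(\left(-2299 - 4943\right) + 3058\right) + n{\left(y{\left(7 \right)} \right)} = \left(\left(-2299 - 4943\right) + 3058\right) + \left(-600 + \left(- 11 \cdot 7^{2}\right)^{2} + 38 \left(- 11 \cdot 7^{2}\right)\right) = \left(-7242 + 3058\right) + \left(-600 + \left(\left(-11\right) 49\right)^{2} + 38 \left(\left(-11\right) 49\right)\right) = -4184 + \left(-600 + \left(-539\right)^{2} + 38 \left(-539\right)\right) = -4184 - -269439 = -4184 + 269439 = 265255$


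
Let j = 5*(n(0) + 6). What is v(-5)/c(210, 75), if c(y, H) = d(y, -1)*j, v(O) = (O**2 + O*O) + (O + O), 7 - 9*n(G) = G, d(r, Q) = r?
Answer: 12/2135 ≈ 0.0056206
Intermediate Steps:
n(G) = 7/9 - G/9
j = 305/9 (j = 5*((7/9 - 1/9*0) + 6) = 5*((7/9 + 0) + 6) = 5*(7/9 + 6) = 5*(61/9) = 305/9 ≈ 33.889)
v(O) = 2*O + 2*O**2 (v(O) = (O**2 + O**2) + 2*O = 2*O**2 + 2*O = 2*O + 2*O**2)
c(y, H) = 305*y/9 (c(y, H) = y*(305/9) = 305*y/9)
v(-5)/c(210, 75) = (2*(-5)*(1 - 5))/(((305/9)*210)) = (2*(-5)*(-4))/(21350/3) = 40*(3/21350) = 12/2135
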